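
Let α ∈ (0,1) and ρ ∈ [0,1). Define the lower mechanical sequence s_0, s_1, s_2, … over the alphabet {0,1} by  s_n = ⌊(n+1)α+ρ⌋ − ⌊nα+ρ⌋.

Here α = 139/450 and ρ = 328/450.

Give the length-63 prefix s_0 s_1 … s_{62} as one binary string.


n=0: ⌊(1·139+328)/450⌋ − ⌊(0·139+328)/450⌋ = ⌊467/450⌋ − ⌊328/450⌋ = 1 − 0 = 1
n=1: ⌊(2·139+328)/450⌋ − ⌊(1·139+328)/450⌋ = ⌊606/450⌋ − ⌊467/450⌋ = 1 − 1 = 0
n=2: ⌊(3·139+328)/450⌋ − ⌊(2·139+328)/450⌋ = ⌊745/450⌋ − ⌊606/450⌋ = 1 − 1 = 0
n=3: ⌊(4·139+328)/450⌋ − ⌊(3·139+328)/450⌋ = ⌊884/450⌋ − ⌊745/450⌋ = 1 − 1 = 0
n=4: ⌊(5·139+328)/450⌋ − ⌊(4·139+328)/450⌋ = ⌊1023/450⌋ − ⌊884/450⌋ = 2 − 1 = 1
n=5: ⌊(6·139+328)/450⌋ − ⌊(5·139+328)/450⌋ = ⌊1162/450⌋ − ⌊1023/450⌋ = 2 − 2 = 0
n=6: ⌊(7·139+328)/450⌋ − ⌊(6·139+328)/450⌋ = ⌊1301/450⌋ − ⌊1162/450⌋ = 2 − 2 = 0
n=7: ⌊(8·139+328)/450⌋ − ⌊(7·139+328)/450⌋ = ⌊1440/450⌋ − ⌊1301/450⌋ = 3 − 2 = 1
n=8: ⌊(9·139+328)/450⌋ − ⌊(8·139+328)/450⌋ = ⌊1579/450⌋ − ⌊1440/450⌋ = 3 − 3 = 0
n=9: ⌊(10·139+328)/450⌋ − ⌊(9·139+328)/450⌋ = ⌊1718/450⌋ − ⌊1579/450⌋ = 3 − 3 = 0
n=10: ⌊(11·139+328)/450⌋ − ⌊(10·139+328)/450⌋ = ⌊1857/450⌋ − ⌊1718/450⌋ = 4 − 3 = 1
n=11: ⌊(12·139+328)/450⌋ − ⌊(11·139+328)/450⌋ = ⌊1996/450⌋ − ⌊1857/450⌋ = 4 − 4 = 0
n=12: ⌊(13·139+328)/450⌋ − ⌊(12·139+328)/450⌋ = ⌊2135/450⌋ − ⌊1996/450⌋ = 4 − 4 = 0
n=13: ⌊(14·139+328)/450⌋ − ⌊(13·139+328)/450⌋ = ⌊2274/450⌋ − ⌊2135/450⌋ = 5 − 4 = 1
n=14: ⌊(15·139+328)/450⌋ − ⌊(14·139+328)/450⌋ = ⌊2413/450⌋ − ⌊2274/450⌋ = 5 − 5 = 0
n=15: ⌊(16·139+328)/450⌋ − ⌊(15·139+328)/450⌋ = ⌊2552/450⌋ − ⌊2413/450⌋ = 5 − 5 = 0
n=16: ⌊(17·139+328)/450⌋ − ⌊(16·139+328)/450⌋ = ⌊2691/450⌋ − ⌊2552/450⌋ = 5 − 5 = 0
n=17: ⌊(18·139+328)/450⌋ − ⌊(17·139+328)/450⌋ = ⌊2830/450⌋ − ⌊2691/450⌋ = 6 − 5 = 1
n=18: ⌊(19·139+328)/450⌋ − ⌊(18·139+328)/450⌋ = ⌊2969/450⌋ − ⌊2830/450⌋ = 6 − 6 = 0
n=19: ⌊(20·139+328)/450⌋ − ⌊(19·139+328)/450⌋ = ⌊3108/450⌋ − ⌊2969/450⌋ = 6 − 6 = 0
n=20: ⌊(21·139+328)/450⌋ − ⌊(20·139+328)/450⌋ = ⌊3247/450⌋ − ⌊3108/450⌋ = 7 − 6 = 1
n=21: ⌊(22·139+328)/450⌋ − ⌊(21·139+328)/450⌋ = ⌊3386/450⌋ − ⌊3247/450⌋ = 7 − 7 = 0
n=22: ⌊(23·139+328)/450⌋ − ⌊(22·139+328)/450⌋ = ⌊3525/450⌋ − ⌊3386/450⌋ = 7 − 7 = 0
n=23: ⌊(24·139+328)/450⌋ − ⌊(23·139+328)/450⌋ = ⌊3664/450⌋ − ⌊3525/450⌋ = 8 − 7 = 1
n=24: ⌊(25·139+328)/450⌋ − ⌊(24·139+328)/450⌋ = ⌊3803/450⌋ − ⌊3664/450⌋ = 8 − 8 = 0
n=25: ⌊(26·139+328)/450⌋ − ⌊(25·139+328)/450⌋ = ⌊3942/450⌋ − ⌊3803/450⌋ = 8 − 8 = 0
n=26: ⌊(27·139+328)/450⌋ − ⌊(26·139+328)/450⌋ = ⌊4081/450⌋ − ⌊3942/450⌋ = 9 − 8 = 1
n=27: ⌊(28·139+328)/450⌋ − ⌊(27·139+328)/450⌋ = ⌊4220/450⌋ − ⌊4081/450⌋ = 9 − 9 = 0
n=28: ⌊(29·139+328)/450⌋ − ⌊(28·139+328)/450⌋ = ⌊4359/450⌋ − ⌊4220/450⌋ = 9 − 9 = 0
n=29: ⌊(30·139+328)/450⌋ − ⌊(29·139+328)/450⌋ = ⌊4498/450⌋ − ⌊4359/450⌋ = 9 − 9 = 0
n=30: ⌊(31·139+328)/450⌋ − ⌊(30·139+328)/450⌋ = ⌊4637/450⌋ − ⌊4498/450⌋ = 10 − 9 = 1
n=31: ⌊(32·139+328)/450⌋ − ⌊(31·139+328)/450⌋ = ⌊4776/450⌋ − ⌊4637/450⌋ = 10 − 10 = 0
n=32: ⌊(33·139+328)/450⌋ − ⌊(32·139+328)/450⌋ = ⌊4915/450⌋ − ⌊4776/450⌋ = 10 − 10 = 0
n=33: ⌊(34·139+328)/450⌋ − ⌊(33·139+328)/450⌋ = ⌊5054/450⌋ − ⌊4915/450⌋ = 11 − 10 = 1
n=34: ⌊(35·139+328)/450⌋ − ⌊(34·139+328)/450⌋ = ⌊5193/450⌋ − ⌊5054/450⌋ = 11 − 11 = 0
n=35: ⌊(36·139+328)/450⌋ − ⌊(35·139+328)/450⌋ = ⌊5332/450⌋ − ⌊5193/450⌋ = 11 − 11 = 0
n=36: ⌊(37·139+328)/450⌋ − ⌊(36·139+328)/450⌋ = ⌊5471/450⌋ − ⌊5332/450⌋ = 12 − 11 = 1
n=37: ⌊(38·139+328)/450⌋ − ⌊(37·139+328)/450⌋ = ⌊5610/450⌋ − ⌊5471/450⌋ = 12 − 12 = 0
n=38: ⌊(39·139+328)/450⌋ − ⌊(38·139+328)/450⌋ = ⌊5749/450⌋ − ⌊5610/450⌋ = 12 − 12 = 0
n=39: ⌊(40·139+328)/450⌋ − ⌊(39·139+328)/450⌋ = ⌊5888/450⌋ − ⌊5749/450⌋ = 13 − 12 = 1
n=40: ⌊(41·139+328)/450⌋ − ⌊(40·139+328)/450⌋ = ⌊6027/450⌋ − ⌊5888/450⌋ = 13 − 13 = 0
n=41: ⌊(42·139+328)/450⌋ − ⌊(41·139+328)/450⌋ = ⌊6166/450⌋ − ⌊6027/450⌋ = 13 − 13 = 0
n=42: ⌊(43·139+328)/450⌋ − ⌊(42·139+328)/450⌋ = ⌊6305/450⌋ − ⌊6166/450⌋ = 14 − 13 = 1
n=43: ⌊(44·139+328)/450⌋ − ⌊(43·139+328)/450⌋ = ⌊6444/450⌋ − ⌊6305/450⌋ = 14 − 14 = 0
n=44: ⌊(45·139+328)/450⌋ − ⌊(44·139+328)/450⌋ = ⌊6583/450⌋ − ⌊6444/450⌋ = 14 − 14 = 0
n=45: ⌊(46·139+328)/450⌋ − ⌊(45·139+328)/450⌋ = ⌊6722/450⌋ − ⌊6583/450⌋ = 14 − 14 = 0
n=46: ⌊(47·139+328)/450⌋ − ⌊(46·139+328)/450⌋ = ⌊6861/450⌋ − ⌊6722/450⌋ = 15 − 14 = 1
n=47: ⌊(48·139+328)/450⌋ − ⌊(47·139+328)/450⌋ = ⌊7000/450⌋ − ⌊6861/450⌋ = 15 − 15 = 0
n=48: ⌊(49·139+328)/450⌋ − ⌊(48·139+328)/450⌋ = ⌊7139/450⌋ − ⌊7000/450⌋ = 15 − 15 = 0
n=49: ⌊(50·139+328)/450⌋ − ⌊(49·139+328)/450⌋ = ⌊7278/450⌋ − ⌊7139/450⌋ = 16 − 15 = 1
n=50: ⌊(51·139+328)/450⌋ − ⌊(50·139+328)/450⌋ = ⌊7417/450⌋ − ⌊7278/450⌋ = 16 − 16 = 0
n=51: ⌊(52·139+328)/450⌋ − ⌊(51·139+328)/450⌋ = ⌊7556/450⌋ − ⌊7417/450⌋ = 16 − 16 = 0
n=52: ⌊(53·139+328)/450⌋ − ⌊(52·139+328)/450⌋ = ⌊7695/450⌋ − ⌊7556/450⌋ = 17 − 16 = 1
n=53: ⌊(54·139+328)/450⌋ − ⌊(53·139+328)/450⌋ = ⌊7834/450⌋ − ⌊7695/450⌋ = 17 − 17 = 0
n=54: ⌊(55·139+328)/450⌋ − ⌊(54·139+328)/450⌋ = ⌊7973/450⌋ − ⌊7834/450⌋ = 17 − 17 = 0
n=55: ⌊(56·139+328)/450⌋ − ⌊(55·139+328)/450⌋ = ⌊8112/450⌋ − ⌊7973/450⌋ = 18 − 17 = 1
n=56: ⌊(57·139+328)/450⌋ − ⌊(56·139+328)/450⌋ = ⌊8251/450⌋ − ⌊8112/450⌋ = 18 − 18 = 0
n=57: ⌊(58·139+328)/450⌋ − ⌊(57·139+328)/450⌋ = ⌊8390/450⌋ − ⌊8251/450⌋ = 18 − 18 = 0
n=58: ⌊(59·139+328)/450⌋ − ⌊(58·139+328)/450⌋ = ⌊8529/450⌋ − ⌊8390/450⌋ = 18 − 18 = 0
n=59: ⌊(60·139+328)/450⌋ − ⌊(59·139+328)/450⌋ = ⌊8668/450⌋ − ⌊8529/450⌋ = 19 − 18 = 1
n=60: ⌊(61·139+328)/450⌋ − ⌊(60·139+328)/450⌋ = ⌊8807/450⌋ − ⌊8668/450⌋ = 19 − 19 = 0
n=61: ⌊(62·139+328)/450⌋ − ⌊(61·139+328)/450⌋ = ⌊8946/450⌋ − ⌊8807/450⌋ = 19 − 19 = 0
n=62: ⌊(63·139+328)/450⌋ − ⌊(62·139+328)/450⌋ = ⌊9085/450⌋ − ⌊8946/450⌋ = 20 − 19 = 1

100010010010010001001001001000100100100100100010010010010001001


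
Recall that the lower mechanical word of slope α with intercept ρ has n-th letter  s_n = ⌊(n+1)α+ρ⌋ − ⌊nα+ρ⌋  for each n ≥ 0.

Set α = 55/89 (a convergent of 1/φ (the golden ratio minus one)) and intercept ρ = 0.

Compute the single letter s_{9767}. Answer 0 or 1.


1

(n+1)α + ρ = (9768·55) / 89 = 537240/89
nα + ρ     = (9767·55) / 89 = 537185/89
⌊537240/89⌋ = 6036,  ⌊537185/89⌋ = 6035
s_{9767} = 6036 − 6035 = 1


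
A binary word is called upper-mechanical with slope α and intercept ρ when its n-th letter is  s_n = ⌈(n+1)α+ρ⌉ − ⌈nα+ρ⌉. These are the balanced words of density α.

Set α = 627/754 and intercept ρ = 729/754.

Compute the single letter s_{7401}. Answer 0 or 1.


(n+1)α + ρ = (7402·627 + 729) / 754 = 4641783/754
nα + ρ     = (7401·627 + 729) / 754 = 4641156/754
⌈4641783/754⌉ = 6157,  ⌈4641156/754⌉ = 6156
s_{7401} = 6157 − 6156 = 1

1


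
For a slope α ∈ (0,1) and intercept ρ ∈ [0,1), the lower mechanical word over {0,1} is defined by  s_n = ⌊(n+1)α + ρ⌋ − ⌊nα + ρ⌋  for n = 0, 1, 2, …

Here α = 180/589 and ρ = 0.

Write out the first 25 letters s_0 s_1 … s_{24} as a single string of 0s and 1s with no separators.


0001001001000100100100100

n=0: ⌊(1·180)/589⌋ − ⌊(0·180)/589⌋ = ⌊180/589⌋ − ⌊0/589⌋ = 0 − 0 = 0
n=1: ⌊(2·180)/589⌋ − ⌊(1·180)/589⌋ = ⌊360/589⌋ − ⌊180/589⌋ = 0 − 0 = 0
n=2: ⌊(3·180)/589⌋ − ⌊(2·180)/589⌋ = ⌊540/589⌋ − ⌊360/589⌋ = 0 − 0 = 0
n=3: ⌊(4·180)/589⌋ − ⌊(3·180)/589⌋ = ⌊720/589⌋ − ⌊540/589⌋ = 1 − 0 = 1
n=4: ⌊(5·180)/589⌋ − ⌊(4·180)/589⌋ = ⌊900/589⌋ − ⌊720/589⌋ = 1 − 1 = 0
n=5: ⌊(6·180)/589⌋ − ⌊(5·180)/589⌋ = ⌊1080/589⌋ − ⌊900/589⌋ = 1 − 1 = 0
n=6: ⌊(7·180)/589⌋ − ⌊(6·180)/589⌋ = ⌊1260/589⌋ − ⌊1080/589⌋ = 2 − 1 = 1
n=7: ⌊(8·180)/589⌋ − ⌊(7·180)/589⌋ = ⌊1440/589⌋ − ⌊1260/589⌋ = 2 − 2 = 0
n=8: ⌊(9·180)/589⌋ − ⌊(8·180)/589⌋ = ⌊1620/589⌋ − ⌊1440/589⌋ = 2 − 2 = 0
n=9: ⌊(10·180)/589⌋ − ⌊(9·180)/589⌋ = ⌊1800/589⌋ − ⌊1620/589⌋ = 3 − 2 = 1
n=10: ⌊(11·180)/589⌋ − ⌊(10·180)/589⌋ = ⌊1980/589⌋ − ⌊1800/589⌋ = 3 − 3 = 0
n=11: ⌊(12·180)/589⌋ − ⌊(11·180)/589⌋ = ⌊2160/589⌋ − ⌊1980/589⌋ = 3 − 3 = 0
n=12: ⌊(13·180)/589⌋ − ⌊(12·180)/589⌋ = ⌊2340/589⌋ − ⌊2160/589⌋ = 3 − 3 = 0
n=13: ⌊(14·180)/589⌋ − ⌊(13·180)/589⌋ = ⌊2520/589⌋ − ⌊2340/589⌋ = 4 − 3 = 1
n=14: ⌊(15·180)/589⌋ − ⌊(14·180)/589⌋ = ⌊2700/589⌋ − ⌊2520/589⌋ = 4 − 4 = 0
n=15: ⌊(16·180)/589⌋ − ⌊(15·180)/589⌋ = ⌊2880/589⌋ − ⌊2700/589⌋ = 4 − 4 = 0
n=16: ⌊(17·180)/589⌋ − ⌊(16·180)/589⌋ = ⌊3060/589⌋ − ⌊2880/589⌋ = 5 − 4 = 1
n=17: ⌊(18·180)/589⌋ − ⌊(17·180)/589⌋ = ⌊3240/589⌋ − ⌊3060/589⌋ = 5 − 5 = 0
n=18: ⌊(19·180)/589⌋ − ⌊(18·180)/589⌋ = ⌊3420/589⌋ − ⌊3240/589⌋ = 5 − 5 = 0
n=19: ⌊(20·180)/589⌋ − ⌊(19·180)/589⌋ = ⌊3600/589⌋ − ⌊3420/589⌋ = 6 − 5 = 1
n=20: ⌊(21·180)/589⌋ − ⌊(20·180)/589⌋ = ⌊3780/589⌋ − ⌊3600/589⌋ = 6 − 6 = 0
n=21: ⌊(22·180)/589⌋ − ⌊(21·180)/589⌋ = ⌊3960/589⌋ − ⌊3780/589⌋ = 6 − 6 = 0
n=22: ⌊(23·180)/589⌋ − ⌊(22·180)/589⌋ = ⌊4140/589⌋ − ⌊3960/589⌋ = 7 − 6 = 1
n=23: ⌊(24·180)/589⌋ − ⌊(23·180)/589⌋ = ⌊4320/589⌋ − ⌊4140/589⌋ = 7 − 7 = 0
n=24: ⌊(25·180)/589⌋ − ⌊(24·180)/589⌋ = ⌊4500/589⌋ − ⌊4320/589⌋ = 7 − 7 = 0


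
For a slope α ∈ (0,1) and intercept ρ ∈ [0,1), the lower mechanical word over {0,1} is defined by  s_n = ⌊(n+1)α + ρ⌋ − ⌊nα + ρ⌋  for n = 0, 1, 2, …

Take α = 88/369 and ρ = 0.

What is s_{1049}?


(n+1)α + ρ = (1050·88) / 369 = 92400/369
nα + ρ     = (1049·88) / 369 = 92312/369
⌊92400/369⌋ = 250,  ⌊92312/369⌋ = 250
s_{1049} = 250 − 250 = 0

0


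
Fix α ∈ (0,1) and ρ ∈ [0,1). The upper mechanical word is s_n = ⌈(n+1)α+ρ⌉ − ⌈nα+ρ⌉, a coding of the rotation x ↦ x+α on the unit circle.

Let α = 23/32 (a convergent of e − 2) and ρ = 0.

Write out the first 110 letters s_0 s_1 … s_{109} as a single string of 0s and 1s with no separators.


11101110110111011011101101110110111011101101110110111011011101101110111011011101101110110111011011101110110111

n=0: ⌈(1·23)/32⌉ − ⌈(0·23)/32⌉ = ⌈23/32⌉ − ⌈0/32⌉ = 1 − 0 = 1
n=1: ⌈(2·23)/32⌉ − ⌈(1·23)/32⌉ = ⌈46/32⌉ − ⌈23/32⌉ = 2 − 1 = 1
n=2: ⌈(3·23)/32⌉ − ⌈(2·23)/32⌉ = ⌈69/32⌉ − ⌈46/32⌉ = 3 − 2 = 1
n=3: ⌈(4·23)/32⌉ − ⌈(3·23)/32⌉ = ⌈92/32⌉ − ⌈69/32⌉ = 3 − 3 = 0
n=4: ⌈(5·23)/32⌉ − ⌈(4·23)/32⌉ = ⌈115/32⌉ − ⌈92/32⌉ = 4 − 3 = 1
n=5: ⌈(6·23)/32⌉ − ⌈(5·23)/32⌉ = ⌈138/32⌉ − ⌈115/32⌉ = 5 − 4 = 1
n=6: ⌈(7·23)/32⌉ − ⌈(6·23)/32⌉ = ⌈161/32⌉ − ⌈138/32⌉ = 6 − 5 = 1
n=7: ⌈(8·23)/32⌉ − ⌈(7·23)/32⌉ = ⌈184/32⌉ − ⌈161/32⌉ = 6 − 6 = 0
n=8: ⌈(9·23)/32⌉ − ⌈(8·23)/32⌉ = ⌈207/32⌉ − ⌈184/32⌉ = 7 − 6 = 1
n=9: ⌈(10·23)/32⌉ − ⌈(9·23)/32⌉ = ⌈230/32⌉ − ⌈207/32⌉ = 8 − 7 = 1
n=10: ⌈(11·23)/32⌉ − ⌈(10·23)/32⌉ = ⌈253/32⌉ − ⌈230/32⌉ = 8 − 8 = 0
n=11: ⌈(12·23)/32⌉ − ⌈(11·23)/32⌉ = ⌈276/32⌉ − ⌈253/32⌉ = 9 − 8 = 1
n=12: ⌈(13·23)/32⌉ − ⌈(12·23)/32⌉ = ⌈299/32⌉ − ⌈276/32⌉ = 10 − 9 = 1
n=13: ⌈(14·23)/32⌉ − ⌈(13·23)/32⌉ = ⌈322/32⌉ − ⌈299/32⌉ = 11 − 10 = 1
n=14: ⌈(15·23)/32⌉ − ⌈(14·23)/32⌉ = ⌈345/32⌉ − ⌈322/32⌉ = 11 − 11 = 0
n=15: ⌈(16·23)/32⌉ − ⌈(15·23)/32⌉ = ⌈368/32⌉ − ⌈345/32⌉ = 12 − 11 = 1
n=16: ⌈(17·23)/32⌉ − ⌈(16·23)/32⌉ = ⌈391/32⌉ − ⌈368/32⌉ = 13 − 12 = 1
n=17: ⌈(18·23)/32⌉ − ⌈(17·23)/32⌉ = ⌈414/32⌉ − ⌈391/32⌉ = 13 − 13 = 0
n=18: ⌈(19·23)/32⌉ − ⌈(18·23)/32⌉ = ⌈437/32⌉ − ⌈414/32⌉ = 14 − 13 = 1
n=19: ⌈(20·23)/32⌉ − ⌈(19·23)/32⌉ = ⌈460/32⌉ − ⌈437/32⌉ = 15 − 14 = 1
n=20: ⌈(21·23)/32⌉ − ⌈(20·23)/32⌉ = ⌈483/32⌉ − ⌈460/32⌉ = 16 − 15 = 1
n=21: ⌈(22·23)/32⌉ − ⌈(21·23)/32⌉ = ⌈506/32⌉ − ⌈483/32⌉ = 16 − 16 = 0
n=22: ⌈(23·23)/32⌉ − ⌈(22·23)/32⌉ = ⌈529/32⌉ − ⌈506/32⌉ = 17 − 16 = 1
n=23: ⌈(24·23)/32⌉ − ⌈(23·23)/32⌉ = ⌈552/32⌉ − ⌈529/32⌉ = 18 − 17 = 1
n=24: ⌈(25·23)/32⌉ − ⌈(24·23)/32⌉ = ⌈575/32⌉ − ⌈552/32⌉ = 18 − 18 = 0
n=25: ⌈(26·23)/32⌉ − ⌈(25·23)/32⌉ = ⌈598/32⌉ − ⌈575/32⌉ = 19 − 18 = 1
n=26: ⌈(27·23)/32⌉ − ⌈(26·23)/32⌉ = ⌈621/32⌉ − ⌈598/32⌉ = 20 − 19 = 1
n=27: ⌈(28·23)/32⌉ − ⌈(27·23)/32⌉ = ⌈644/32⌉ − ⌈621/32⌉ = 21 − 20 = 1
n=28: ⌈(29·23)/32⌉ − ⌈(28·23)/32⌉ = ⌈667/32⌉ − ⌈644/32⌉ = 21 − 21 = 0
n=29: ⌈(30·23)/32⌉ − ⌈(29·23)/32⌉ = ⌈690/32⌉ − ⌈667/32⌉ = 22 − 21 = 1
n=30: ⌈(31·23)/32⌉ − ⌈(30·23)/32⌉ = ⌈713/32⌉ − ⌈690/32⌉ = 23 − 22 = 1
n=31: ⌈(32·23)/32⌉ − ⌈(31·23)/32⌉ = ⌈736/32⌉ − ⌈713/32⌉ = 23 − 23 = 0
n=32: ⌈(33·23)/32⌉ − ⌈(32·23)/32⌉ = ⌈759/32⌉ − ⌈736/32⌉ = 24 − 23 = 1
n=33: ⌈(34·23)/32⌉ − ⌈(33·23)/32⌉ = ⌈782/32⌉ − ⌈759/32⌉ = 25 − 24 = 1
n=34: ⌈(35·23)/32⌉ − ⌈(34·23)/32⌉ = ⌈805/32⌉ − ⌈782/32⌉ = 26 − 25 = 1
n=35: ⌈(36·23)/32⌉ − ⌈(35·23)/32⌉ = ⌈828/32⌉ − ⌈805/32⌉ = 26 − 26 = 0
n=36: ⌈(37·23)/32⌉ − ⌈(36·23)/32⌉ = ⌈851/32⌉ − ⌈828/32⌉ = 27 − 26 = 1
n=37: ⌈(38·23)/32⌉ − ⌈(37·23)/32⌉ = ⌈874/32⌉ − ⌈851/32⌉ = 28 − 27 = 1
n=38: ⌈(39·23)/32⌉ − ⌈(38·23)/32⌉ = ⌈897/32⌉ − ⌈874/32⌉ = 29 − 28 = 1
n=39: ⌈(40·23)/32⌉ − ⌈(39·23)/32⌉ = ⌈920/32⌉ − ⌈897/32⌉ = 29 − 29 = 0
n=40: ⌈(41·23)/32⌉ − ⌈(40·23)/32⌉ = ⌈943/32⌉ − ⌈920/32⌉ = 30 − 29 = 1
n=41: ⌈(42·23)/32⌉ − ⌈(41·23)/32⌉ = ⌈966/32⌉ − ⌈943/32⌉ = 31 − 30 = 1
n=42: ⌈(43·23)/32⌉ − ⌈(42·23)/32⌉ = ⌈989/32⌉ − ⌈966/32⌉ = 31 − 31 = 0
n=43: ⌈(44·23)/32⌉ − ⌈(43·23)/32⌉ = ⌈1012/32⌉ − ⌈989/32⌉ = 32 − 31 = 1
n=44: ⌈(45·23)/32⌉ − ⌈(44·23)/32⌉ = ⌈1035/32⌉ − ⌈1012/32⌉ = 33 − 32 = 1
n=45: ⌈(46·23)/32⌉ − ⌈(45·23)/32⌉ = ⌈1058/32⌉ − ⌈1035/32⌉ = 34 − 33 = 1
n=46: ⌈(47·23)/32⌉ − ⌈(46·23)/32⌉ = ⌈1081/32⌉ − ⌈1058/32⌉ = 34 − 34 = 0
n=47: ⌈(48·23)/32⌉ − ⌈(47·23)/32⌉ = ⌈1104/32⌉ − ⌈1081/32⌉ = 35 − 34 = 1
n=48: ⌈(49·23)/32⌉ − ⌈(48·23)/32⌉ = ⌈1127/32⌉ − ⌈1104/32⌉ = 36 − 35 = 1
n=49: ⌈(50·23)/32⌉ − ⌈(49·23)/32⌉ = ⌈1150/32⌉ − ⌈1127/32⌉ = 36 − 36 = 0
n=50: ⌈(51·23)/32⌉ − ⌈(50·23)/32⌉ = ⌈1173/32⌉ − ⌈1150/32⌉ = 37 − 36 = 1
n=51: ⌈(52·23)/32⌉ − ⌈(51·23)/32⌉ = ⌈1196/32⌉ − ⌈1173/32⌉ = 38 − 37 = 1
n=52: ⌈(53·23)/32⌉ − ⌈(52·23)/32⌉ = ⌈1219/32⌉ − ⌈1196/32⌉ = 39 − 38 = 1
n=53: ⌈(54·23)/32⌉ − ⌈(53·23)/32⌉ = ⌈1242/32⌉ − ⌈1219/32⌉ = 39 − 39 = 0
n=54: ⌈(55·23)/32⌉ − ⌈(54·23)/32⌉ = ⌈1265/32⌉ − ⌈1242/32⌉ = 40 − 39 = 1
n=55: ⌈(56·23)/32⌉ − ⌈(55·23)/32⌉ = ⌈1288/32⌉ − ⌈1265/32⌉ = 41 − 40 = 1
n=56: ⌈(57·23)/32⌉ − ⌈(56·23)/32⌉ = ⌈1311/32⌉ − ⌈1288/32⌉ = 41 − 41 = 0
n=57: ⌈(58·23)/32⌉ − ⌈(57·23)/32⌉ = ⌈1334/32⌉ − ⌈1311/32⌉ = 42 − 41 = 1
n=58: ⌈(59·23)/32⌉ − ⌈(58·23)/32⌉ = ⌈1357/32⌉ − ⌈1334/32⌉ = 43 − 42 = 1
n=59: ⌈(60·23)/32⌉ − ⌈(59·23)/32⌉ = ⌈1380/32⌉ − ⌈1357/32⌉ = 44 − 43 = 1
n=60: ⌈(61·23)/32⌉ − ⌈(60·23)/32⌉ = ⌈1403/32⌉ − ⌈1380/32⌉ = 44 − 44 = 0
n=61: ⌈(62·23)/32⌉ − ⌈(61·23)/32⌉ = ⌈1426/32⌉ − ⌈1403/32⌉ = 45 − 44 = 1
n=62: ⌈(63·23)/32⌉ − ⌈(62·23)/32⌉ = ⌈1449/32⌉ − ⌈1426/32⌉ = 46 − 45 = 1
n=63: ⌈(64·23)/32⌉ − ⌈(63·23)/32⌉ = ⌈1472/32⌉ − ⌈1449/32⌉ = 46 − 46 = 0
n=64: ⌈(65·23)/32⌉ − ⌈(64·23)/32⌉ = ⌈1495/32⌉ − ⌈1472/32⌉ = 47 − 46 = 1
n=65: ⌈(66·23)/32⌉ − ⌈(65·23)/32⌉ = ⌈1518/32⌉ − ⌈1495/32⌉ = 48 − 47 = 1
n=66: ⌈(67·23)/32⌉ − ⌈(66·23)/32⌉ = ⌈1541/32⌉ − ⌈1518/32⌉ = 49 − 48 = 1
n=67: ⌈(68·23)/32⌉ − ⌈(67·23)/32⌉ = ⌈1564/32⌉ − ⌈1541/32⌉ = 49 − 49 = 0
n=68: ⌈(69·23)/32⌉ − ⌈(68·23)/32⌉ = ⌈1587/32⌉ − ⌈1564/32⌉ = 50 − 49 = 1
n=69: ⌈(70·23)/32⌉ − ⌈(69·23)/32⌉ = ⌈1610/32⌉ − ⌈1587/32⌉ = 51 − 50 = 1
n=70: ⌈(71·23)/32⌉ − ⌈(70·23)/32⌉ = ⌈1633/32⌉ − ⌈1610/32⌉ = 52 − 51 = 1
n=71: ⌈(72·23)/32⌉ − ⌈(71·23)/32⌉ = ⌈1656/32⌉ − ⌈1633/32⌉ = 52 − 52 = 0
n=72: ⌈(73·23)/32⌉ − ⌈(72·23)/32⌉ = ⌈1679/32⌉ − ⌈1656/32⌉ = 53 − 52 = 1
n=73: ⌈(74·23)/32⌉ − ⌈(73·23)/32⌉ = ⌈1702/32⌉ − ⌈1679/32⌉ = 54 − 53 = 1
n=74: ⌈(75·23)/32⌉ − ⌈(74·23)/32⌉ = ⌈1725/32⌉ − ⌈1702/32⌉ = 54 − 54 = 0
n=75: ⌈(76·23)/32⌉ − ⌈(75·23)/32⌉ = ⌈1748/32⌉ − ⌈1725/32⌉ = 55 − 54 = 1
n=76: ⌈(77·23)/32⌉ − ⌈(76·23)/32⌉ = ⌈1771/32⌉ − ⌈1748/32⌉ = 56 − 55 = 1
n=77: ⌈(78·23)/32⌉ − ⌈(77·23)/32⌉ = ⌈1794/32⌉ − ⌈1771/32⌉ = 57 − 56 = 1
n=78: ⌈(79·23)/32⌉ − ⌈(78·23)/32⌉ = ⌈1817/32⌉ − ⌈1794/32⌉ = 57 − 57 = 0
n=79: ⌈(80·23)/32⌉ − ⌈(79·23)/32⌉ = ⌈1840/32⌉ − ⌈1817/32⌉ = 58 − 57 = 1
n=80: ⌈(81·23)/32⌉ − ⌈(80·23)/32⌉ = ⌈1863/32⌉ − ⌈1840/32⌉ = 59 − 58 = 1
n=81: ⌈(82·23)/32⌉ − ⌈(81·23)/32⌉ = ⌈1886/32⌉ − ⌈1863/32⌉ = 59 − 59 = 0
n=82: ⌈(83·23)/32⌉ − ⌈(82·23)/32⌉ = ⌈1909/32⌉ − ⌈1886/32⌉ = 60 − 59 = 1
n=83: ⌈(84·23)/32⌉ − ⌈(83·23)/32⌉ = ⌈1932/32⌉ − ⌈1909/32⌉ = 61 − 60 = 1
n=84: ⌈(85·23)/32⌉ − ⌈(84·23)/32⌉ = ⌈1955/32⌉ − ⌈1932/32⌉ = 62 − 61 = 1
n=85: ⌈(86·23)/32⌉ − ⌈(85·23)/32⌉ = ⌈1978/32⌉ − ⌈1955/32⌉ = 62 − 62 = 0
n=86: ⌈(87·23)/32⌉ − ⌈(86·23)/32⌉ = ⌈2001/32⌉ − ⌈1978/32⌉ = 63 − 62 = 1
n=87: ⌈(88·23)/32⌉ − ⌈(87·23)/32⌉ = ⌈2024/32⌉ − ⌈2001/32⌉ = 64 − 63 = 1
n=88: ⌈(89·23)/32⌉ − ⌈(88·23)/32⌉ = ⌈2047/32⌉ − ⌈2024/32⌉ = 64 − 64 = 0
n=89: ⌈(90·23)/32⌉ − ⌈(89·23)/32⌉ = ⌈2070/32⌉ − ⌈2047/32⌉ = 65 − 64 = 1
n=90: ⌈(91·23)/32⌉ − ⌈(90·23)/32⌉ = ⌈2093/32⌉ − ⌈2070/32⌉ = 66 − 65 = 1
n=91: ⌈(92·23)/32⌉ − ⌈(91·23)/32⌉ = ⌈2116/32⌉ − ⌈2093/32⌉ = 67 − 66 = 1
n=92: ⌈(93·23)/32⌉ − ⌈(92·23)/32⌉ = ⌈2139/32⌉ − ⌈2116/32⌉ = 67 − 67 = 0
n=93: ⌈(94·23)/32⌉ − ⌈(93·23)/32⌉ = ⌈2162/32⌉ − ⌈2139/32⌉ = 68 − 67 = 1
n=94: ⌈(95·23)/32⌉ − ⌈(94·23)/32⌉ = ⌈2185/32⌉ − ⌈2162/32⌉ = 69 − 68 = 1
n=95: ⌈(96·23)/32⌉ − ⌈(95·23)/32⌉ = ⌈2208/32⌉ − ⌈2185/32⌉ = 69 − 69 = 0
n=96: ⌈(97·23)/32⌉ − ⌈(96·23)/32⌉ = ⌈2231/32⌉ − ⌈2208/32⌉ = 70 − 69 = 1
n=97: ⌈(98·23)/32⌉ − ⌈(97·23)/32⌉ = ⌈2254/32⌉ − ⌈2231/32⌉ = 71 − 70 = 1
n=98: ⌈(99·23)/32⌉ − ⌈(98·23)/32⌉ = ⌈2277/32⌉ − ⌈2254/32⌉ = 72 − 71 = 1
n=99: ⌈(100·23)/32⌉ − ⌈(99·23)/32⌉ = ⌈2300/32⌉ − ⌈2277/32⌉ = 72 − 72 = 0
n=100: ⌈(101·23)/32⌉ − ⌈(100·23)/32⌉ = ⌈2323/32⌉ − ⌈2300/32⌉ = 73 − 72 = 1
n=101: ⌈(102·23)/32⌉ − ⌈(101·23)/32⌉ = ⌈2346/32⌉ − ⌈2323/32⌉ = 74 − 73 = 1
n=102: ⌈(103·23)/32⌉ − ⌈(102·23)/32⌉ = ⌈2369/32⌉ − ⌈2346/32⌉ = 75 − 74 = 1
n=103: ⌈(104·23)/32⌉ − ⌈(103·23)/32⌉ = ⌈2392/32⌉ − ⌈2369/32⌉ = 75 − 75 = 0
n=104: ⌈(105·23)/32⌉ − ⌈(104·23)/32⌉ = ⌈2415/32⌉ − ⌈2392/32⌉ = 76 − 75 = 1
n=105: ⌈(106·23)/32⌉ − ⌈(105·23)/32⌉ = ⌈2438/32⌉ − ⌈2415/32⌉ = 77 − 76 = 1
n=106: ⌈(107·23)/32⌉ − ⌈(106·23)/32⌉ = ⌈2461/32⌉ − ⌈2438/32⌉ = 77 − 77 = 0
n=107: ⌈(108·23)/32⌉ − ⌈(107·23)/32⌉ = ⌈2484/32⌉ − ⌈2461/32⌉ = 78 − 77 = 1
n=108: ⌈(109·23)/32⌉ − ⌈(108·23)/32⌉ = ⌈2507/32⌉ − ⌈2484/32⌉ = 79 − 78 = 1
n=109: ⌈(110·23)/32⌉ − ⌈(109·23)/32⌉ = ⌈2530/32⌉ − ⌈2507/32⌉ = 80 − 79 = 1


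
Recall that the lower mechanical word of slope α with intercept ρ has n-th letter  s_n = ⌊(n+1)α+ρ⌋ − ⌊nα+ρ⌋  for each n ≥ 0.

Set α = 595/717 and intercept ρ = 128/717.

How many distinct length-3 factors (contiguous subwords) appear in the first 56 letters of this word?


4

t_n = ⌊(n·595+128)/717⌋ for n = 0 … 56:
  n=0…9: ⌊128/717⌋=0 ⌊723/717⌋=1 ⌊1318/717⌋=1 ⌊1913/717⌋=2 ⌊2508/717⌋=3 ⌊3103/717⌋=4 ⌊3698/717⌋=5 ⌊4293/717⌋=5 ⌊4888/717⌋=6 ⌊5483/717⌋=7
  n=10…19: ⌊6078/717⌋=8 ⌊6673/717⌋=9 ⌊7268/717⌋=10 ⌊7863/717⌋=10 ⌊8458/717⌋=11 ⌊9053/717⌋=12 ⌊9648/717⌋=13 ⌊10243/717⌋=14 ⌊10838/717⌋=15 ⌊11433/717⌋=15
  n=20…29: ⌊12028/717⌋=16 ⌊12623/717⌋=17 ⌊13218/717⌋=18 ⌊13813/717⌋=19 ⌊14408/717⌋=20 ⌊15003/717⌋=20 ⌊15598/717⌋=21 ⌊16193/717⌋=22 ⌊16788/717⌋=23 ⌊17383/717⌋=24
  n=30…39: ⌊17978/717⌋=25 ⌊18573/717⌋=25 ⌊19168/717⌋=26 ⌊19763/717⌋=27 ⌊20358/717⌋=28 ⌊20953/717⌋=29 ⌊21548/717⌋=30 ⌊22143/717⌋=30 ⌊22738/717⌋=31 ⌊23333/717⌋=32
  n=40…49: ⌊23928/717⌋=33 ⌊24523/717⌋=34 ⌊25118/717⌋=35 ⌊25713/717⌋=35 ⌊26308/717⌋=36 ⌊26903/717⌋=37 ⌊27498/717⌋=38 ⌊28093/717⌋=39 ⌊28688/717⌋=40 ⌊29283/717⌋=40
  n=50…56: ⌊29878/717⌋=41 ⌊30473/717⌋=42 ⌊31068/717⌋=43 ⌊31663/717⌋=44 ⌊32258/717⌋=44 ⌊32853/717⌋=45 ⌊33448/717⌋=46
s_n = t_(n+1) − t_n for n = 0 … 55 gives
prefix = 10111101111101111101111101111101111101111101111101111011
slide a length-3 window over [0..2] … [53..55] (54 windows); first occurrence of each distinct factor:
  [  0..  2] 101
  [  1..  3] 011
  [  2..  4] 111
  [  4..  6] 110
  (the other 50 windows repeat one of these)
distinct factors: {011, 101, 110, 111}
count = 4  (Sturmian bound for length 3 is 4)


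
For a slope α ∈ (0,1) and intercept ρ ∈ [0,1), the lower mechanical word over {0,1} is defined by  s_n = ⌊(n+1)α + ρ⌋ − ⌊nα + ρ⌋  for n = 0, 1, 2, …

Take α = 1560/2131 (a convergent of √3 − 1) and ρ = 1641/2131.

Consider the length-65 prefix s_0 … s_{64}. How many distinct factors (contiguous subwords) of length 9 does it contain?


t_n = ⌊(n·1560+1641)/2131⌋ for n = 0 … 65:
  n=0…9: ⌊1641/2131⌋=0 ⌊3201/2131⌋=1 ⌊4761/2131⌋=2 ⌊6321/2131⌋=2 ⌊7881/2131⌋=3 ⌊9441/2131⌋=4 ⌊11001/2131⌋=5 ⌊12561/2131⌋=5 ⌊14121/2131⌋=6 ⌊15681/2131⌋=7
  n=10…19: ⌊17241/2131⌋=8 ⌊18801/2131⌋=8 ⌊20361/2131⌋=9 ⌊21921/2131⌋=10 ⌊23481/2131⌋=11 ⌊25041/2131⌋=11 ⌊26601/2131⌋=12 ⌊28161/2131⌋=13 ⌊29721/2131⌋=13 ⌊31281/2131⌋=14
  n=20…29: ⌊32841/2131⌋=15 ⌊34401/2131⌋=16 ⌊35961/2131⌋=16 ⌊37521/2131⌋=17 ⌊39081/2131⌋=18 ⌊40641/2131⌋=19 ⌊42201/2131⌋=19 ⌊43761/2131⌋=20 ⌊45321/2131⌋=21 ⌊46881/2131⌋=21
  n=30…39: ⌊48441/2131⌋=22 ⌊50001/2131⌋=23 ⌊51561/2131⌋=24 ⌊53121/2131⌋=24 ⌊54681/2131⌋=25 ⌊56241/2131⌋=26 ⌊57801/2131⌋=27 ⌊59361/2131⌋=27 ⌊60921/2131⌋=28 ⌊62481/2131⌋=29
  n=40…49: ⌊64041/2131⌋=30 ⌊65601/2131⌋=30 ⌊67161/2131⌋=31 ⌊68721/2131⌋=32 ⌊70281/2131⌋=32 ⌊71841/2131⌋=33 ⌊73401/2131⌋=34 ⌊74961/2131⌋=35 ⌊76521/2131⌋=35 ⌊78081/2131⌋=36
  n=50…59: ⌊79641/2131⌋=37 ⌊81201/2131⌋=38 ⌊82761/2131⌋=38 ⌊84321/2131⌋=39 ⌊85881/2131⌋=40 ⌊87441/2131⌋=41 ⌊89001/2131⌋=41 ⌊90561/2131⌋=42 ⌊92121/2131⌋=43 ⌊93681/2131⌋=43
  n=60…65: ⌊95241/2131⌋=44 ⌊96801/2131⌋=45 ⌊98361/2131⌋=46 ⌊99921/2131⌋=46 ⌊101481/2131⌋=47 ⌊103041/2131⌋=48
s_n = t_(n+1) − t_n for n = 0 … 64 gives
prefix = 11011101110111011011101110110111011101110110111011101110110111011
slide a length-9 window over [0..8] … [56..64] (57 windows); first occurrence of each distinct factor:
  [  0..  8] 110111011
  [  1..  9] 101110111
  [  2.. 10] 011101110
  [  3.. 11] 111011101
  [  9.. 17] 101110110
  [ 10.. 18] 011101101
  [ 11.. 19] 111011011
  [ 12.. 20] 110110111
  [ 13.. 21] 101101110
  [ 14.. 22] 011011101
  (the other 47 windows repeat one of these)
distinct factors: {011011101, 011101101, 011101110, 101101110, 101110110, 101110111, 110110111, 110111011, 111011011, 111011101}
count = 10  (Sturmian bound for length 9 is 10)

10


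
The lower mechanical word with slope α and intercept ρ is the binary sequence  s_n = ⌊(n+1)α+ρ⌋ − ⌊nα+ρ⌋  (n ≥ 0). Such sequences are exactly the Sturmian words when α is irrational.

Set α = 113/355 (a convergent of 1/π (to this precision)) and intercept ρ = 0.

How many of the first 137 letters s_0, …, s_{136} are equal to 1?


#1s = Σ_{n=0}^{136} s_n = Σ_{n=0}^{136} (⌊(n+1)α+ρ⌋ − ⌊nα+ρ⌋)
the sum telescopes: every ⌊nα+ρ⌋ with 0 < n < 137 appears once with + and once with −, leaving ⌊137α+ρ⌋ − ⌊0·α+ρ⌋
137α + ρ = (137·113) / 355 = 15481/355
ρ = 0/355
⌊15481/355⌋ = 43,  ⌊0/355⌋ = 0
#1s = 43 − 0 = 43

43


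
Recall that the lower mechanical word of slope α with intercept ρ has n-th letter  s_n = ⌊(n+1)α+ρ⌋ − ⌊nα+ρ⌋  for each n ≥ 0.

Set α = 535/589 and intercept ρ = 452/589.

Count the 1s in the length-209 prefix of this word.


190

#1s = Σ_{n=0}^{208} s_n = Σ_{n=0}^{208} (⌊(n+1)α+ρ⌋ − ⌊nα+ρ⌋)
the sum telescopes: every ⌊nα+ρ⌋ with 0 < n < 209 appears once with + and once with −, leaving ⌊209α+ρ⌋ − ⌊0·α+ρ⌋
209α + ρ = (209·535 + 452) / 589 = 112267/589
ρ = 452/589
⌊112267/589⌋ = 190,  ⌊452/589⌋ = 0
#1s = 190 − 0 = 190


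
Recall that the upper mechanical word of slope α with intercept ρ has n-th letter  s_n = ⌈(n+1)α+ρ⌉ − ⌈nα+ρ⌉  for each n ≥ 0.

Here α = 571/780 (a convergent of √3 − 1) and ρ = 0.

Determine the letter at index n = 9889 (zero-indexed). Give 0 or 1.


(n+1)α + ρ = (9890·571) / 780 = 5647190/780
nα + ρ     = (9889·571) / 780 = 5646619/780
⌈5647190/780⌉ = 7240,  ⌈5646619/780⌉ = 7240
s_{9889} = 7240 − 7240 = 0

0


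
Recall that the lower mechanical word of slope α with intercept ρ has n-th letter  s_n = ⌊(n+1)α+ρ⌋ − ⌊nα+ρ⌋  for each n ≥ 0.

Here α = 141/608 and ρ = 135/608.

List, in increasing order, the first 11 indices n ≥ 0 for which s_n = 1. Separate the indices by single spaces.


n=0: ⌊276/608⌋−⌊135/608⌋ = 0−0 = 0
n=1: ⌊417/608⌋−⌊276/608⌋ = 0−0 = 0
n=2: ⌊558/608⌋−⌊417/608⌋ = 0−0 = 0
n=3: ⌊699/608⌋−⌊558/608⌋ = 1−0 = 1  ← one
n=4: ⌊840/608⌋−⌊699/608⌋ = 1−1 = 0
n=5: ⌊981/608⌋−⌊840/608⌋ = 1−1 = 0
n=6: ⌊1122/608⌋−⌊981/608⌋ = 1−1 = 0
n=7: ⌊1263/608⌋−⌊1122/608⌋ = 2−1 = 1  ← one
n=8: ⌊1404/608⌋−⌊1263/608⌋ = 2−2 = 0
n=9: ⌊1545/608⌋−⌊1404/608⌋ = 2−2 = 0
n=10: ⌊1686/608⌋−⌊1545/608⌋ = 2−2 = 0
n=11: ⌊1827/608⌋−⌊1686/608⌋ = 3−2 = 1  ← one
n=12: ⌊1968/608⌋−⌊1827/608⌋ = 3−3 = 0
n=13: ⌊2109/608⌋−⌊1968/608⌋ = 3−3 = 0
n=14: ⌊2250/608⌋−⌊2109/608⌋ = 3−3 = 0
n=15: ⌊2391/608⌋−⌊2250/608⌋ = 3−3 = 0
n=16: ⌊2532/608⌋−⌊2391/608⌋ = 4−3 = 1  ← one
n=17: ⌊2673/608⌋−⌊2532/608⌋ = 4−4 = 0
n=18: ⌊2814/608⌋−⌊2673/608⌋ = 4−4 = 0
n=19: ⌊2955/608⌋−⌊2814/608⌋ = 4−4 = 0
n=20: ⌊3096/608⌋−⌊2955/608⌋ = 5−4 = 1  ← one
n=21: ⌊3237/608⌋−⌊3096/608⌋ = 5−5 = 0
n=22: ⌊3378/608⌋−⌊3237/608⌋ = 5−5 = 0
n=23: ⌊3519/608⌋−⌊3378/608⌋ = 5−5 = 0
n=24: ⌊3660/608⌋−⌊3519/608⌋ = 6−5 = 1  ← one
n=25: ⌊3801/608⌋−⌊3660/608⌋ = 6−6 = 0
n=26: ⌊3942/608⌋−⌊3801/608⌋ = 6−6 = 0
n=27: ⌊4083/608⌋−⌊3942/608⌋ = 6−6 = 0
n=28: ⌊4224/608⌋−⌊4083/608⌋ = 6−6 = 0
n=29: ⌊4365/608⌋−⌊4224/608⌋ = 7−6 = 1  ← one
n=30: ⌊4506/608⌋−⌊4365/608⌋ = 7−7 = 0
n=31: ⌊4647/608⌋−⌊4506/608⌋ = 7−7 = 0
n=32: ⌊4788/608⌋−⌊4647/608⌋ = 7−7 = 0
n=33: ⌊4929/608⌋−⌊4788/608⌋ = 8−7 = 1  ← one
n=34: ⌊5070/608⌋−⌊4929/608⌋ = 8−8 = 0
n=35: ⌊5211/608⌋−⌊5070/608⌋ = 8−8 = 0
n=36: ⌊5352/608⌋−⌊5211/608⌋ = 8−8 = 0
n=37: ⌊5493/608⌋−⌊5352/608⌋ = 9−8 = 1  ← one
n=38: ⌊5634/608⌋−⌊5493/608⌋ = 9−9 = 0
n=39: ⌊5775/608⌋−⌊5634/608⌋ = 9−9 = 0
n=40: ⌊5916/608⌋−⌊5775/608⌋ = 9−9 = 0
n=41: ⌊6057/608⌋−⌊5916/608⌋ = 9−9 = 0
n=42: ⌊6198/608⌋−⌊6057/608⌋ = 10−9 = 1  ← one
n=43: ⌊6339/608⌋−⌊6198/608⌋ = 10−10 = 0
n=44: ⌊6480/608⌋−⌊6339/608⌋ = 10−10 = 0
n=45: ⌊6621/608⌋−⌊6480/608⌋ = 10−10 = 0
n=46: ⌊6762/608⌋−⌊6621/608⌋ = 11−10 = 1  ← one
positions of the first 11 ones: 3 7 11 16 20 24 29 33 37 42 46

3 7 11 16 20 24 29 33 37 42 46


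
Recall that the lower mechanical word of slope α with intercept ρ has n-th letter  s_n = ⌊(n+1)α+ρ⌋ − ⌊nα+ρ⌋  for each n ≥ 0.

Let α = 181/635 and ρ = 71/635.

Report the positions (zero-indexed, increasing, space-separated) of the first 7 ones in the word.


3 6 10 13 17 20 24

n=0: ⌊252/635⌋−⌊71/635⌋ = 0−0 = 0
n=1: ⌊433/635⌋−⌊252/635⌋ = 0−0 = 0
n=2: ⌊614/635⌋−⌊433/635⌋ = 0−0 = 0
n=3: ⌊795/635⌋−⌊614/635⌋ = 1−0 = 1  ← one
n=4: ⌊976/635⌋−⌊795/635⌋ = 1−1 = 0
n=5: ⌊1157/635⌋−⌊976/635⌋ = 1−1 = 0
n=6: ⌊1338/635⌋−⌊1157/635⌋ = 2−1 = 1  ← one
n=7: ⌊1519/635⌋−⌊1338/635⌋ = 2−2 = 0
n=8: ⌊1700/635⌋−⌊1519/635⌋ = 2−2 = 0
n=9: ⌊1881/635⌋−⌊1700/635⌋ = 2−2 = 0
n=10: ⌊2062/635⌋−⌊1881/635⌋ = 3−2 = 1  ← one
n=11: ⌊2243/635⌋−⌊2062/635⌋ = 3−3 = 0
n=12: ⌊2424/635⌋−⌊2243/635⌋ = 3−3 = 0
n=13: ⌊2605/635⌋−⌊2424/635⌋ = 4−3 = 1  ← one
n=14: ⌊2786/635⌋−⌊2605/635⌋ = 4−4 = 0
n=15: ⌊2967/635⌋−⌊2786/635⌋ = 4−4 = 0
n=16: ⌊3148/635⌋−⌊2967/635⌋ = 4−4 = 0
n=17: ⌊3329/635⌋−⌊3148/635⌋ = 5−4 = 1  ← one
n=18: ⌊3510/635⌋−⌊3329/635⌋ = 5−5 = 0
n=19: ⌊3691/635⌋−⌊3510/635⌋ = 5−5 = 0
n=20: ⌊3872/635⌋−⌊3691/635⌋ = 6−5 = 1  ← one
n=21: ⌊4053/635⌋−⌊3872/635⌋ = 6−6 = 0
n=22: ⌊4234/635⌋−⌊4053/635⌋ = 6−6 = 0
n=23: ⌊4415/635⌋−⌊4234/635⌋ = 6−6 = 0
n=24: ⌊4596/635⌋−⌊4415/635⌋ = 7−6 = 1  ← one
positions of the first 7 ones: 3 6 10 13 17 20 24


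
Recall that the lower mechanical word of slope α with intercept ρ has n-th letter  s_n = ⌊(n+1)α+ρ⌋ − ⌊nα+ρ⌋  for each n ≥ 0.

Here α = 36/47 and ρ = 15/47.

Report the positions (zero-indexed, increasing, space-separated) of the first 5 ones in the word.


n=0: ⌊51/47⌋−⌊15/47⌋ = 1−0 = 1  ← one
n=1: ⌊87/47⌋−⌊51/47⌋ = 1−1 = 0
n=2: ⌊123/47⌋−⌊87/47⌋ = 2−1 = 1  ← one
n=3: ⌊159/47⌋−⌊123/47⌋ = 3−2 = 1  ← one
n=4: ⌊195/47⌋−⌊159/47⌋ = 4−3 = 1  ← one
n=5: ⌊231/47⌋−⌊195/47⌋ = 4−4 = 0
n=6: ⌊267/47⌋−⌊231/47⌋ = 5−4 = 1  ← one
positions of the first 5 ones: 0 2 3 4 6

0 2 3 4 6


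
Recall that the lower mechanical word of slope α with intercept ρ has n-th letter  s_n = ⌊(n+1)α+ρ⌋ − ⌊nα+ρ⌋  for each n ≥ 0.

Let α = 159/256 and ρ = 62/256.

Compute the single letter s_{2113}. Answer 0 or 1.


1

(n+1)α + ρ = (2114·159 + 62) / 256 = 336188/256
nα + ρ     = (2113·159 + 62) / 256 = 336029/256
⌊336188/256⌋ = 1313,  ⌊336029/256⌋ = 1312
s_{2113} = 1313 − 1312 = 1


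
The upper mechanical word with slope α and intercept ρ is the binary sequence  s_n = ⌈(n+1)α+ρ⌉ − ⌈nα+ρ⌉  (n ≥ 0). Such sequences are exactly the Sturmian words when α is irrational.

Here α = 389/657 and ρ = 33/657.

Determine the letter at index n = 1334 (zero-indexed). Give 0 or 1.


(n+1)α + ρ = (1335·389 + 33) / 657 = 519348/657
nα + ρ     = (1334·389 + 33) / 657 = 518959/657
⌈519348/657⌉ = 791,  ⌈518959/657⌉ = 790
s_{1334} = 791 − 790 = 1

1


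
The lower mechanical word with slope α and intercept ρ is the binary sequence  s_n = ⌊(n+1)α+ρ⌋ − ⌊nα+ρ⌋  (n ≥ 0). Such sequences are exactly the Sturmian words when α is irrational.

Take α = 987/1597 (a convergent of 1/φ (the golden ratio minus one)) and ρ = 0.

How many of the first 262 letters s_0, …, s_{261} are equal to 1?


161

#1s = Σ_{n=0}^{261} s_n = Σ_{n=0}^{261} (⌊(n+1)α+ρ⌋ − ⌊nα+ρ⌋)
the sum telescopes: every ⌊nα+ρ⌋ with 0 < n < 262 appears once with + and once with −, leaving ⌊262α+ρ⌋ − ⌊0·α+ρ⌋
262α + ρ = (262·987) / 1597 = 258594/1597
ρ = 0/1597
⌊258594/1597⌋ = 161,  ⌊0/1597⌋ = 0
#1s = 161 − 0 = 161


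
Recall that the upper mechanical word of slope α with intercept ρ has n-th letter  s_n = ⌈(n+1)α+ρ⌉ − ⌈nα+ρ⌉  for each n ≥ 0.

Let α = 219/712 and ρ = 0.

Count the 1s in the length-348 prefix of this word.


#1s = Σ_{n=0}^{347} s_n = Σ_{n=0}^{347} (⌈(n+1)α+ρ⌉ − ⌈nα+ρ⌉)
the sum telescopes: every ⌈nα+ρ⌉ with 0 < n < 348 appears once with + and once with −, leaving ⌈348α+ρ⌉ − ⌈0·α+ρ⌉
348α + ρ = (348·219) / 712 = 76212/712
ρ = 0/712
⌈76212/712⌉ = 108,  ⌈0/712⌉ = 0
#1s = 108 − 0 = 108

108


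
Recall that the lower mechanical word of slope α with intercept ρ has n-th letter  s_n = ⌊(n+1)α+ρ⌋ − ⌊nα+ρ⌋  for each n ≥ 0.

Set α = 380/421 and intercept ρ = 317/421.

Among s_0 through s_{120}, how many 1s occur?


#1s = Σ_{n=0}^{120} s_n = Σ_{n=0}^{120} (⌊(n+1)α+ρ⌋ − ⌊nα+ρ⌋)
the sum telescopes: every ⌊nα+ρ⌋ with 0 < n < 121 appears once with + and once with −, leaving ⌊121α+ρ⌋ − ⌊0·α+ρ⌋
121α + ρ = (121·380 + 317) / 421 = 46297/421
ρ = 317/421
⌊46297/421⌋ = 109,  ⌊317/421⌋ = 0
#1s = 109 − 0 = 109

109


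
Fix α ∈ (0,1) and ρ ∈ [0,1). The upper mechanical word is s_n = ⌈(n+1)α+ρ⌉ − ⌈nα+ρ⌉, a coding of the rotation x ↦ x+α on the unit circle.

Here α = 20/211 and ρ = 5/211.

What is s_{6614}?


(n+1)α + ρ = (6615·20 + 5) / 211 = 132305/211
nα + ρ     = (6614·20 + 5) / 211 = 132285/211
⌈132305/211⌉ = 628,  ⌈132285/211⌉ = 627
s_{6614} = 628 − 627 = 1

1


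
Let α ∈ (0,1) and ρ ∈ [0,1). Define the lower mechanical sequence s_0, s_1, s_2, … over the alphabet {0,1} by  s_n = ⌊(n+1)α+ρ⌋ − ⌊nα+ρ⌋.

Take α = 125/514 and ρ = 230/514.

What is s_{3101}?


0

(n+1)α + ρ = (3102·125 + 230) / 514 = 387980/514
nα + ρ     = (3101·125 + 230) / 514 = 387855/514
⌊387980/514⌋ = 754,  ⌊387855/514⌋ = 754
s_{3101} = 754 − 754 = 0


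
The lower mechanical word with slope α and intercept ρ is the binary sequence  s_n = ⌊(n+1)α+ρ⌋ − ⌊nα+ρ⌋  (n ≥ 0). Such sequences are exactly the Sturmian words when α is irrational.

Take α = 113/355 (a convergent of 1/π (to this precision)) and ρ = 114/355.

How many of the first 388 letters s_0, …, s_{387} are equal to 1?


123

#1s = Σ_{n=0}^{387} s_n = Σ_{n=0}^{387} (⌊(n+1)α+ρ⌋ − ⌊nα+ρ⌋)
the sum telescopes: every ⌊nα+ρ⌋ with 0 < n < 388 appears once with + and once with −, leaving ⌊388α+ρ⌋ − ⌊0·α+ρ⌋
388α + ρ = (388·113 + 114) / 355 = 43958/355
ρ = 114/355
⌊43958/355⌋ = 123,  ⌊114/355⌋ = 0
#1s = 123 − 0 = 123


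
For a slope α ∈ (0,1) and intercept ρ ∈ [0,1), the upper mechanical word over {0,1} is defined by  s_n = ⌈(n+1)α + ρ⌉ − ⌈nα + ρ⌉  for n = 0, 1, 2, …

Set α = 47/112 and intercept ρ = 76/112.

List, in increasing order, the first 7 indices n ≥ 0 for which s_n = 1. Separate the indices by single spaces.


0 3 5 7 10 12 15

n=0: ⌈123/112⌉−⌈76/112⌉ = 2−1 = 1  ← one
n=1: ⌈170/112⌉−⌈123/112⌉ = 2−2 = 0
n=2: ⌈217/112⌉−⌈170/112⌉ = 2−2 = 0
n=3: ⌈264/112⌉−⌈217/112⌉ = 3−2 = 1  ← one
n=4: ⌈311/112⌉−⌈264/112⌉ = 3−3 = 0
n=5: ⌈358/112⌉−⌈311/112⌉ = 4−3 = 1  ← one
n=6: ⌈405/112⌉−⌈358/112⌉ = 4−4 = 0
n=7: ⌈452/112⌉−⌈405/112⌉ = 5−4 = 1  ← one
n=8: ⌈499/112⌉−⌈452/112⌉ = 5−5 = 0
n=9: ⌈546/112⌉−⌈499/112⌉ = 5−5 = 0
n=10: ⌈593/112⌉−⌈546/112⌉ = 6−5 = 1  ← one
n=11: ⌈640/112⌉−⌈593/112⌉ = 6−6 = 0
n=12: ⌈687/112⌉−⌈640/112⌉ = 7−6 = 1  ← one
n=13: ⌈734/112⌉−⌈687/112⌉ = 7−7 = 0
n=14: ⌈781/112⌉−⌈734/112⌉ = 7−7 = 0
n=15: ⌈828/112⌉−⌈781/112⌉ = 8−7 = 1  ← one
positions of the first 7 ones: 0 3 5 7 10 12 15


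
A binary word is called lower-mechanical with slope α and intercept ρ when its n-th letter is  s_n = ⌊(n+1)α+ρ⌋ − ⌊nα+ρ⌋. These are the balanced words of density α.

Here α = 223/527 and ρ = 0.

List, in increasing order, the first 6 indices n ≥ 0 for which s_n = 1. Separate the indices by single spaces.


2 4 7 9 11 14

n=0: ⌊223/527⌋−⌊0/527⌋ = 0−0 = 0
n=1: ⌊446/527⌋−⌊223/527⌋ = 0−0 = 0
n=2: ⌊669/527⌋−⌊446/527⌋ = 1−0 = 1  ← one
n=3: ⌊892/527⌋−⌊669/527⌋ = 1−1 = 0
n=4: ⌊1115/527⌋−⌊892/527⌋ = 2−1 = 1  ← one
n=5: ⌊1338/527⌋−⌊1115/527⌋ = 2−2 = 0
n=6: ⌊1561/527⌋−⌊1338/527⌋ = 2−2 = 0
n=7: ⌊1784/527⌋−⌊1561/527⌋ = 3−2 = 1  ← one
n=8: ⌊2007/527⌋−⌊1784/527⌋ = 3−3 = 0
n=9: ⌊2230/527⌋−⌊2007/527⌋ = 4−3 = 1  ← one
n=10: ⌊2453/527⌋−⌊2230/527⌋ = 4−4 = 0
n=11: ⌊2676/527⌋−⌊2453/527⌋ = 5−4 = 1  ← one
n=12: ⌊2899/527⌋−⌊2676/527⌋ = 5−5 = 0
n=13: ⌊3122/527⌋−⌊2899/527⌋ = 5−5 = 0
n=14: ⌊3345/527⌋−⌊3122/527⌋ = 6−5 = 1  ← one
positions of the first 6 ones: 2 4 7 9 11 14


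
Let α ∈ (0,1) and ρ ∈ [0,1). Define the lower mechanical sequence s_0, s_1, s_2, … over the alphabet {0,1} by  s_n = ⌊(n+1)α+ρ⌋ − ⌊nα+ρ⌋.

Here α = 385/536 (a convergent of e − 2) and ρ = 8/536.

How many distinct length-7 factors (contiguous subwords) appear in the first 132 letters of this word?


t_n = ⌊(n·385+8)/536⌋ for n = 0 … 132:
  n=0…9: ⌊8/536⌋=0 ⌊393/536⌋=0 ⌊778/536⌋=1 ⌊1163/536⌋=2 ⌊1548/536⌋=2 ⌊1933/536⌋=3 ⌊2318/536⌋=4 ⌊2703/536⌋=5 ⌊3088/536⌋=5 ⌊3473/536⌋=6
  n=10…19: ⌊3858/536⌋=7 ⌊4243/536⌋=7 ⌊4628/536⌋=8 ⌊5013/536⌋=9 ⌊5398/536⌋=10 ⌊5783/536⌋=10 ⌊6168/536⌋=11 ⌊6553/536⌋=12 ⌊6938/536⌋=12 ⌊7323/536⌋=13
  n=20…29: ⌊7708/536⌋=14 ⌊8093/536⌋=15 ⌊8478/536⌋=15 ⌊8863/536⌋=16 ⌊9248/536⌋=17 ⌊9633/536⌋=17 ⌊10018/536⌋=18 ⌊10403/536⌋=19 ⌊10788/536⌋=20 ⌊11173/536⌋=20
  n=30…39: ⌊11558/536⌋=21 ⌊11943/536⌋=22 ⌊12328/536⌋=23 ⌊12713/536⌋=23 ⌊13098/536⌋=24 ⌊13483/536⌋=25 ⌊13868/536⌋=25 ⌊14253/536⌋=26 ⌊14638/536⌋=27 ⌊15023/536⌋=28
  n=40…49: ⌊15408/536⌋=28 ⌊15793/536⌋=29 ⌊16178/536⌋=30 ⌊16563/536⌋=30 ⌊16948/536⌋=31 ⌊17333/536⌋=32 ⌊17718/536⌋=33 ⌊18103/536⌋=33 ⌊18488/536⌋=34 ⌊18873/536⌋=35
  n=50…59: ⌊19258/536⌋=35 ⌊19643/536⌋=36 ⌊20028/536⌋=37 ⌊20413/536⌋=38 ⌊20798/536⌋=38 ⌊21183/536⌋=39 ⌊21568/536⌋=40 ⌊21953/536⌋=40 ⌊22338/536⌋=41 ⌊22723/536⌋=42
  n=60…69: ⌊23108/536⌋=43 ⌊23493/536⌋=43 ⌊23878/536⌋=44 ⌊24263/536⌋=45 ⌊24648/536⌋=45 ⌊25033/536⌋=46 ⌊25418/536⌋=47 ⌊25803/536⌋=48 ⌊26188/536⌋=48 ⌊26573/536⌋=49
  n=70…79: ⌊26958/536⌋=50 ⌊27343/536⌋=51 ⌊27728/536⌋=51 ⌊28113/536⌋=52 ⌊28498/536⌋=53 ⌊28883/536⌋=53 ⌊29268/536⌋=54 ⌊29653/536⌋=55 ⌊30038/536⌋=56 ⌊30423/536⌋=56
  n=80…89: ⌊30808/536⌋=57 ⌊31193/536⌋=58 ⌊31578/536⌋=58 ⌊31963/536⌋=59 ⌊32348/536⌋=60 ⌊32733/536⌋=61 ⌊33118/536⌋=61 ⌊33503/536⌋=62 ⌊33888/536⌋=63 ⌊34273/536⌋=63
  n=90…99: ⌊34658/536⌋=64 ⌊35043/536⌋=65 ⌊35428/536⌋=66 ⌊35813/536⌋=66 ⌊36198/536⌋=67 ⌊36583/536⌋=68 ⌊36968/536⌋=68 ⌊37353/536⌋=69 ⌊37738/536⌋=70 ⌊38123/536⌋=71
  n=100…109: ⌊38508/536⌋=71 ⌊38893/536⌋=72 ⌊39278/536⌋=73 ⌊39663/536⌋=73 ⌊40048/536⌋=74 ⌊40433/536⌋=75 ⌊40818/536⌋=76 ⌊41203/536⌋=76 ⌊41588/536⌋=77 ⌊41973/536⌋=78
  n=110…119: ⌊42358/536⌋=79 ⌊42743/536⌋=79 ⌊43128/536⌋=80 ⌊43513/536⌋=81 ⌊43898/536⌋=81 ⌊44283/536⌋=82 ⌊44668/536⌋=83 ⌊45053/536⌋=84 ⌊45438/536⌋=84 ⌊45823/536⌋=85
  n=120…129: ⌊46208/536⌋=86 ⌊46593/536⌋=86 ⌊46978/536⌋=87 ⌊47363/536⌋=88 ⌊47748/536⌋=89 ⌊48133/536⌋=89 ⌊48518/536⌋=90 ⌊48903/536⌋=91 ⌊49288/536⌋=91 ⌊49673/536⌋=92
  n=130…132: ⌊50058/536⌋=93 ⌊50443/536⌋=94 ⌊50828/536⌋=94
s_n = t_(n+1) − t_n for n = 0 … 131 gives
prefix = 011011101101110110111011011101110110111011011101101110110111011011101110110111011011101101110110111011011101110110111011011101101110
slide a length-7 window over [0..6] … [125..131] (126 windows); first occurrence of each distinct factor:
  [  0..  6] 0110111
  [  1..  7] 1101110
  [  2..  8] 1011101
  [  3..  9] 0111011
  [  4.. 10] 1110110
  [  5.. 11] 1101101
  [  6.. 12] 1011011
  [ 25.. 31] 1110111
  (the other 118 windows repeat one of these)
distinct factors: {0110111, 0111011, 1011011, 1011101, 1101101, 1101110, 1110110, 1110111}
count = 8  (Sturmian bound for length 7 is 8)

8
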